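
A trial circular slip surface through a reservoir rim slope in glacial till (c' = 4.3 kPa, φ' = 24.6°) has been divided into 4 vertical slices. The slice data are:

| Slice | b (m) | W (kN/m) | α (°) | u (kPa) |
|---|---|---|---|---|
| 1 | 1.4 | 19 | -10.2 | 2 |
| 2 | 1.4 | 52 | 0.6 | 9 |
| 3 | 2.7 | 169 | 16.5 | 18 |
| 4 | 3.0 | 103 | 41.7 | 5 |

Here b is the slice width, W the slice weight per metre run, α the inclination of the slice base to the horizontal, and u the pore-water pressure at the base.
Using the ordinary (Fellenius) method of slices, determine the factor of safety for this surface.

FS = 1.26

Ordinary method of slices: FS = Σ[c'·Δl_i + (W_i cosα_i − u_i·Δl_i)·tanφ'] / Σ W_i sinα_i, with Δl_i = b_i / cosα_i.
Slice 1: Δl = 1.4/cos(-10.2°) = 1.422 m; N'_1 = 19·cos(-10.2°) − 2·1.422 = 15.9; c'Δl = 6.12; W sinα = -3.4
Slice 2: Δl = 1.4/cos0.6° = 1.400 m; N'_2 = 52·cos0.6° − 9·1.400 = 39.4; c'Δl = 6.02; W sinα = 0.5
Slice 3: Δl = 2.7/cos16.5° = 2.816 m; N'_3 = 169·cos16.5° − 18·2.816 = 111.4; c'Δl = 12.11; W sinα = 48.0
Slice 4: Δl = 3.0/cos41.7° = 4.018 m; N'_4 = 103·cos41.7° − 5·4.018 = 56.8; c'Δl = 17.28; W sinα = 68.5
Σc'Δl = 41.5 kN/m; ΣN' = 223.4 kN/m; ΣW sinα = 113.7 kN/m
Resisting = 41.5 + 223.4·tan24.6° = 41.5 + 102.3 = 143.8 kN/m
FS = 143.8 / 113.7 = 1.265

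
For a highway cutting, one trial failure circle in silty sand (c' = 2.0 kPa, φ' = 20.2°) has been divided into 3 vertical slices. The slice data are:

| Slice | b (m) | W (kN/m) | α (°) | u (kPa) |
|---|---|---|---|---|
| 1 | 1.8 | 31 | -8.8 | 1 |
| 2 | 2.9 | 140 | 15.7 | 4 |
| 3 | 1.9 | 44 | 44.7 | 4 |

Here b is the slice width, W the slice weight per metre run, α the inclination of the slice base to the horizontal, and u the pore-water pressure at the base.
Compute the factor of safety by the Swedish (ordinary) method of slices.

FS = 1.22

Ordinary method of slices: FS = Σ[c'·Δl_i + (W_i cosα_i − u_i·Δl_i)·tanφ'] / Σ W_i sinα_i, with Δl_i = b_i / cosα_i.
Slice 1: Δl = 1.8/cos(-8.8°) = 1.821 m; N'_1 = 31·cos(-8.8°) − 1·1.821 = 28.8; c'Δl = 3.64; W sinα = -4.7
Slice 2: Δl = 2.9/cos15.7° = 3.012 m; N'_2 = 140·cos15.7° − 4·3.012 = 122.7; c'Δl = 6.02; W sinα = 37.9
Slice 3: Δl = 1.9/cos44.7° = 2.673 m; N'_3 = 44·cos44.7° − 4·2.673 = 20.6; c'Δl = 5.35; W sinα = 30.9
Σc'Δl = 15.0 kN/m; ΣN' = 172.1 kN/m; ΣW sinα = 64.1 kN/m
Resisting = 15.0 + 172.1·tan20.2° = 15.0 + 63.3 = 78.3 kN/m
FS = 78.3 / 64.1 = 1.222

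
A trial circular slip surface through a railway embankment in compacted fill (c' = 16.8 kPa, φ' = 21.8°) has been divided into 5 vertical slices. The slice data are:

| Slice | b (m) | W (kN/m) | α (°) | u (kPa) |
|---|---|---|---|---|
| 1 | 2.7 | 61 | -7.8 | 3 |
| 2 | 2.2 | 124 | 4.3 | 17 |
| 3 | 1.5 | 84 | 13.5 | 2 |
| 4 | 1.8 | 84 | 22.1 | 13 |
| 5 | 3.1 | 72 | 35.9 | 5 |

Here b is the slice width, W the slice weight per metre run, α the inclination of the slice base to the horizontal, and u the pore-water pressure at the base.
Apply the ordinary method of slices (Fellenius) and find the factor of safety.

FS = 3.49

Ordinary method of slices: FS = Σ[c'·Δl_i + (W_i cosα_i − u_i·Δl_i)·tanφ'] / Σ W_i sinα_i, with Δl_i = b_i / cosα_i.
Slice 1: Δl = 2.7/cos(-7.8°) = 2.725 m; N'_1 = 61·cos(-7.8°) − 3·2.725 = 52.3; c'Δl = 45.78; W sinα = -8.3
Slice 2: Δl = 2.2/cos4.3° = 2.206 m; N'_2 = 124·cos4.3° − 17·2.206 = 86.1; c'Δl = 37.06; W sinα = 9.3
Slice 3: Δl = 1.5/cos13.5° = 1.543 m; N'_3 = 84·cos13.5° − 2·1.543 = 78.6; c'Δl = 25.92; W sinα = 19.6
Slice 4: Δl = 1.8/cos22.1° = 1.943 m; N'_4 = 84·cos22.1° − 13·1.943 = 52.6; c'Δl = 32.64; W sinα = 31.6
Slice 5: Δl = 3.1/cos35.9° = 3.827 m; N'_5 = 72·cos35.9° − 5·3.827 = 39.2; c'Δl = 64.29; W sinα = 42.2
Σc'Δl = 205.7 kN/m; ΣN' = 308.8 kN/m; ΣW sinα = 94.4 kN/m
Resisting = 205.7 + 308.8·tan21.8° = 205.7 + 123.5 = 329.2 kN/m
FS = 329.2 / 94.4 = 3.485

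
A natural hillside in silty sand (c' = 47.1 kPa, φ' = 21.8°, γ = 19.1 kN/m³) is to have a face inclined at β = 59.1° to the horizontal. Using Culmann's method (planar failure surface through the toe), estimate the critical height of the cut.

Culmann's analysis gives the critical failure plane at α_cr = (β + φ')/2 = (59.1 + 21.8)/2 = 40.5°, and the critical height
H_c = (4c'/γ) · sinβ cosφ' / [1 − cos(β − φ')]
    = (4·47.1/19.1) · sin59.1°·cos21.8° / [1 − cos(37.3°)]
    = 9.864 · 0.8581·0.9285 / [1 − 0.7955]
    = 9.864 · 0.7967 / 0.2045
    = 38.42 m

H_c = 38.42 m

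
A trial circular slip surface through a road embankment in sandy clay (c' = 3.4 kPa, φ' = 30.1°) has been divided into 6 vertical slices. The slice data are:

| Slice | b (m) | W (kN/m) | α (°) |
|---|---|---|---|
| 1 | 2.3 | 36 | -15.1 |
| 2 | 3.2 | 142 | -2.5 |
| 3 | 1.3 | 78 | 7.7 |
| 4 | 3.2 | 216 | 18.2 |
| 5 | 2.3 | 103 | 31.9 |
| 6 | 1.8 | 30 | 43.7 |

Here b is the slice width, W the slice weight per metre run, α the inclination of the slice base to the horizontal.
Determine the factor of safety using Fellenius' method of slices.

FS = 2.78

Ordinary method of slices: FS = Σ[c'·Δl_i + (W_i cosα_i)·tanφ'] / Σ W_i sinα_i, with Δl_i = b_i / cosα_i.
Slice 1: Δl = 2.3/cos(-15.1°) = 2.382 m; N'_1 = 36·cos(-15.1°) = 34.8; c'Δl = 8.10; W sinα = -9.4
Slice 2: Δl = 3.2/cos(-2.5°) = 3.203 m; N'_2 = 142·cos(-2.5°) = 141.9; c'Δl = 10.89; W sinα = -6.2
Slice 3: Δl = 1.3/cos7.7° = 1.312 m; N'_3 = 78·cos7.7° = 77.3; c'Δl = 4.46; W sinα = 10.5
Slice 4: Δl = 3.2/cos18.2° = 3.369 m; N'_4 = 216·cos18.2° = 205.2; c'Δl = 11.45; W sinα = 67.5
Slice 5: Δl = 2.3/cos31.9° = 2.709 m; N'_5 = 103·cos31.9° = 87.4; c'Δl = 9.21; W sinα = 54.4
Slice 6: Δl = 1.8/cos43.7° = 2.490 m; N'_6 = 30·cos43.7° = 21.7; c'Δl = 8.47; W sinα = 20.7
Σc'Δl = 52.6 kN/m; ΣN' = 568.2 kN/m; ΣW sinα = 137.5 kN/m
Resisting = 52.6 + 568.2·tan30.1° = 52.6 + 329.4 = 382.0 kN/m
FS = 382.0 / 137.5 = 2.778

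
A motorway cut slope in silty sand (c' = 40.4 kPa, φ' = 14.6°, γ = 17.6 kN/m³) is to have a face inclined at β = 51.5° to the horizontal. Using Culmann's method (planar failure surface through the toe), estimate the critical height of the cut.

H_c = 34.71 m

Culmann's analysis gives the critical failure plane at α_cr = (β + φ')/2 = (51.5 + 14.6)/2 = 33.0°, and the critical height
H_c = (4c'/γ) · sinβ cosφ' / [1 − cos(β − φ')]
    = (4·40.4/17.6) · sin51.5°·cos14.6° / [1 − cos(36.9°)]
    = 9.182 · 0.7826·0.9677 / [1 − 0.7997]
    = 9.182 · 0.7573 / 0.2003
    = 34.71 m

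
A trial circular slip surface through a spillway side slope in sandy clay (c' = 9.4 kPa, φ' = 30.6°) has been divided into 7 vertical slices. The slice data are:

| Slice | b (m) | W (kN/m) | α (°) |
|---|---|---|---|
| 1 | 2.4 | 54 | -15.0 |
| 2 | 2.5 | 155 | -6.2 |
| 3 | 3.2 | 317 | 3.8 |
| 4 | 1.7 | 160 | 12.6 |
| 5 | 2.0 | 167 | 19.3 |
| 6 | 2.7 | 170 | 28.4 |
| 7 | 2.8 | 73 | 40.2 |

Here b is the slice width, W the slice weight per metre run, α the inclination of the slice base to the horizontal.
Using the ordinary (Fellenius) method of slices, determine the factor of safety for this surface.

Ordinary method of slices: FS = Σ[c'·Δl_i + (W_i cosα_i)·tanφ'] / Σ W_i sinα_i, with Δl_i = b_i / cosα_i.
Slice 1: Δl = 2.4/cos(-15.0°) = 2.485 m; N'_1 = 54·cos(-15.0°) = 52.2; c'Δl = 23.36; W sinα = -14.0
Slice 2: Δl = 2.5/cos(-6.2°) = 2.515 m; N'_2 = 155·cos(-6.2°) = 154.1; c'Δl = 23.64; W sinα = -16.7
Slice 3: Δl = 3.2/cos3.8° = 3.207 m; N'_3 = 317·cos3.8° = 316.3; c'Δl = 30.15; W sinα = 21.0
Slice 4: Δl = 1.7/cos12.6° = 1.742 m; N'_4 = 160·cos12.6° = 156.1; c'Δl = 16.37; W sinα = 34.9
Slice 5: Δl = 2.0/cos19.3° = 2.119 m; N'_5 = 167·cos19.3° = 157.6; c'Δl = 19.92; W sinα = 55.2
Slice 6: Δl = 2.7/cos28.4° = 3.069 m; N'_6 = 170·cos28.4° = 149.5; c'Δl = 28.85; W sinα = 80.9
Slice 7: Δl = 2.8/cos40.2° = 3.666 m; N'_7 = 73·cos40.2° = 55.8; c'Δl = 34.46; W sinα = 47.1
Σc'Δl = 176.7 kN/m; ΣN' = 1041.6 kN/m; ΣW sinα = 208.4 kN/m
Resisting = 176.7 + 1041.6·tan30.6° = 176.7 + 616.0 = 792.8 kN/m
FS = 792.8 / 208.4 = 3.805

FS = 3.80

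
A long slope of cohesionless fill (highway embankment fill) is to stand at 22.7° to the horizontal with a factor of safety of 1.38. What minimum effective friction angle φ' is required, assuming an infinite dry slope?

φ' = 30.0°

FS = tanφ'/tanβ ⇒ tanφ' = FS · tanβ = 1.38 · tan22.7° = 0.5773
φ' = arctan(0.5773) = 30.00°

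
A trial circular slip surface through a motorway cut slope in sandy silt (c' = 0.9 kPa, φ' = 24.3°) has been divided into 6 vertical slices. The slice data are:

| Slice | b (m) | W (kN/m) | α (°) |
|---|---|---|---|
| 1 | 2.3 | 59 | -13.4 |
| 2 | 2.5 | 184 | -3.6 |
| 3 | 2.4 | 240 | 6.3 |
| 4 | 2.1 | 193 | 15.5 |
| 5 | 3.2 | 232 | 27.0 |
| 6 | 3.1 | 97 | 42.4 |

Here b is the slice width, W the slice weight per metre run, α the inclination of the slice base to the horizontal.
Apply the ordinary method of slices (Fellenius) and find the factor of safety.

FS = 1.98

Ordinary method of slices: FS = Σ[c'·Δl_i + (W_i cosα_i)·tanφ'] / Σ W_i sinα_i, with Δl_i = b_i / cosα_i.
Slice 1: Δl = 2.3/cos(-13.4°) = 2.364 m; N'_1 = 59·cos(-13.4°) = 57.4; c'Δl = 2.13; W sinα = -13.7
Slice 2: Δl = 2.5/cos(-3.6°) = 2.505 m; N'_2 = 184·cos(-3.6°) = 183.6; c'Δl = 2.25; W sinα = -11.6
Slice 3: Δl = 2.4/cos6.3° = 2.415 m; N'_3 = 240·cos6.3° = 238.6; c'Δl = 2.17; W sinα = 26.3
Slice 4: Δl = 2.1/cos15.5° = 2.179 m; N'_4 = 193·cos15.5° = 186.0; c'Δl = 1.96; W sinα = 51.6
Slice 5: Δl = 3.2/cos27.0° = 3.591 m; N'_5 = 232·cos27.0° = 206.7; c'Δl = 3.23; W sinα = 105.3
Slice 6: Δl = 3.1/cos42.4° = 4.198 m; N'_6 = 97·cos42.4° = 71.6; c'Δl = 3.78; W sinα = 65.4
Σc'Δl = 15.5 kN/m; ΣN' = 943.9 kN/m; ΣW sinα = 223.4 kN/m
Resisting = 15.5 + 943.9·tan24.3° = 15.5 + 426.2 = 441.7 kN/m
FS = 441.7 / 223.4 = 1.977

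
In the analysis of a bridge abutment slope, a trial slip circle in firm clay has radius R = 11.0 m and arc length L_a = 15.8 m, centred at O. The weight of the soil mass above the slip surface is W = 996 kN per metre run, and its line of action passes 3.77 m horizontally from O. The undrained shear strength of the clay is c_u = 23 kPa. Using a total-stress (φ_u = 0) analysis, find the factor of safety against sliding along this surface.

FS = 1.06

Taking moments about the centre O, the resisting moment is provided by the undrained shear strength acting along the arc:
M_R = c_u·L_a·R = 23·15.80·11.0 = 3997.4 kN·m/m
M_D = W·d = 996·3.77 = 3754.9 kN·m/m
FS = M_R / M_D = 3997.4 / 3754.9 = 1.065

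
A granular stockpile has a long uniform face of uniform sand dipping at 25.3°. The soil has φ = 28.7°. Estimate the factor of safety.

FS = 1.16

For a dry cohesionless infinite slope the factor of safety is FS = tanφ / tanβ.
FS = tan28.7° / tan25.3° = 0.5475 / 0.4727 = 1.158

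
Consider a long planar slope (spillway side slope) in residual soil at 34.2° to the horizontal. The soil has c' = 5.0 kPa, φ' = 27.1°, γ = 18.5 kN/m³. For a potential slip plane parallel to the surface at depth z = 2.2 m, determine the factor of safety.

For an infinite slope with a slip plane parallel to the surface (no pore pressure): FS = [c' + γz cos²β tanφ'] / [γz sinβ cosβ].
γz = 18.5·2.2 = 40.70 kN/m²
Numerator = 5.0 + 40.70·cos²34.2°·tan27.1° = 5.0 + 40.70·0.6841·0.5117 = 19.247 kPa
Denominator = 40.70·sin34.2°·cos34.2° = 40.70·0.5621·0.8271 = 18.921 kPa
FS = 19.247 / 18.921 = 1.017

FS = 1.02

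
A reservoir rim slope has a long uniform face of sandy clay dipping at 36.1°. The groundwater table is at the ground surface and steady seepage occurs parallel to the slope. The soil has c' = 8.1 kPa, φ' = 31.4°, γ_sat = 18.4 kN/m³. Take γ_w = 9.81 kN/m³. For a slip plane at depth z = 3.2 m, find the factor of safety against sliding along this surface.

FS = 0.68

With seepage parallel to the slope and the water table at the surface, the effective normal stress on the slip plane uses the buoyant unit weight γ' = γ_sat − γ_w while the driving shear stress uses γ_sat:
FS = [c' + γ' z cos²β tanφ'] / [γ_sat z sinβ cosβ]
γ' = 18.4 − 9.81 = 8.59 kN/m³
Numerator = 8.1 + 8.59·3.2·cos²36.1°·tan31.4° = 8.1 + 8.59·3.2·0.6528·0.6104 = 19.054 kPa
Denominator = 18.4·3.2·sin36.1°·cos36.1° = 18.4·3.2·0.5892·0.8080 = 28.031 kPa
FS = 19.054 / 28.031 = 0.680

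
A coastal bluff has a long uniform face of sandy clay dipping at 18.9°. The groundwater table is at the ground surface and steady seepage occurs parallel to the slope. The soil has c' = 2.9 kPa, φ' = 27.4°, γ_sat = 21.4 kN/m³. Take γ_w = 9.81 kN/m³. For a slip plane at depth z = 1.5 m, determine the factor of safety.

FS = 1.11

With seepage parallel to the slope and the water table at the surface, the effective normal stress on the slip plane uses the buoyant unit weight γ' = γ_sat − γ_w while the driving shear stress uses γ_sat:
FS = [c' + γ' z cos²β tanφ'] / [γ_sat z sinβ cosβ]
γ' = 21.4 − 9.81 = 11.59 kN/m³
Numerator = 2.9 + 11.59·1.5·cos²18.9°·tan27.4° = 2.9 + 11.59·1.5·0.8951·0.5184 = 10.966 kPa
Denominator = 21.4·1.5·sin18.9°·cos18.9° = 21.4·1.5·0.3239·0.9461 = 9.837 kPa
FS = 10.966 / 9.837 = 1.115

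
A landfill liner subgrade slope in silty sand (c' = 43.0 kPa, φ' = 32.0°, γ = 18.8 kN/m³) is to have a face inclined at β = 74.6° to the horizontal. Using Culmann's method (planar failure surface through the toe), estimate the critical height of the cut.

H_c = 28.34 m

Culmann's analysis gives the critical failure plane at α_cr = (β + φ')/2 = (74.6 + 32.0)/2 = 53.3°, and the critical height
H_c = (4c'/γ) · sinβ cosφ' / [1 − cos(β − φ')]
    = (4·43.0/18.8) · sin74.6°·cos32.0° / [1 − cos(42.6°)]
    = 9.149 · 0.9641·0.8480 / [1 − 0.7361]
    = 9.149 · 0.8176 / 0.2639
    = 28.34 m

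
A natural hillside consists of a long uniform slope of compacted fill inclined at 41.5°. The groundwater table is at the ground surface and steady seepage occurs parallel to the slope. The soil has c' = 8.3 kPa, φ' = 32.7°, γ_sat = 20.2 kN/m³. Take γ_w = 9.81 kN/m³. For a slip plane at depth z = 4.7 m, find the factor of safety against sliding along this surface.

With seepage parallel to the slope and the water table at the surface, the effective normal stress on the slip plane uses the buoyant unit weight γ' = γ_sat − γ_w while the driving shear stress uses γ_sat:
FS = [c' + γ' z cos²β tanφ'] / [γ_sat z sinβ cosβ]
γ' = 20.2 − 9.81 = 10.39 kN/m³
Numerator = 8.3 + 10.39·4.7·cos²41.5°·tan32.7° = 8.3 + 10.39·4.7·0.5609·0.6420 = 25.885 kPa
Denominator = 20.2·4.7·sin41.5°·cos41.5° = 20.2·4.7·0.6626·0.7490 = 47.116 kPa
FS = 25.885 / 47.116 = 0.549

FS = 0.55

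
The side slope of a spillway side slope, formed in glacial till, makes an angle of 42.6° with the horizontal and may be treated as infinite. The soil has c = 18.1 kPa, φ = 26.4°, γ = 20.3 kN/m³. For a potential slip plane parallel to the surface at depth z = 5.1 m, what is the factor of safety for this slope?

FS = 0.89

For an infinite slope with a slip plane parallel to the surface (no pore pressure): FS = [c + γz cos²β tanφ] / [γz sinβ cosβ].
γz = 20.3·5.1 = 103.53 kN/m²
Numerator = 18.1 + 103.53·cos²42.6°·tan26.4° = 18.1 + 103.53·0.5418·0.4964 = 45.947 kPa
Denominator = 103.53·sin42.6°·cos42.6° = 103.53·0.6769·0.7361 = 51.583 kPa
FS = 45.947 / 51.583 = 0.891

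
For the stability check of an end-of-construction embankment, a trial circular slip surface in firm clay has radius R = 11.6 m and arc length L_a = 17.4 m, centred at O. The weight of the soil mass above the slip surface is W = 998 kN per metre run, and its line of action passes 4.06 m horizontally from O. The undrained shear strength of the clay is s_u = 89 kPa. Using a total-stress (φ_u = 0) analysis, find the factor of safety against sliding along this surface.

Taking moments about the centre O, the resisting moment is provided by the undrained shear strength acting along the arc:
M_R = s_u·L_a·R = 89·17.40·11.6 = 17963.8 kN·m/m
M_D = W·d = 998·4.06 = 4051.9 kN·m/m
FS = M_R / M_D = 17963.8 / 4051.9 = 4.433

FS = 4.43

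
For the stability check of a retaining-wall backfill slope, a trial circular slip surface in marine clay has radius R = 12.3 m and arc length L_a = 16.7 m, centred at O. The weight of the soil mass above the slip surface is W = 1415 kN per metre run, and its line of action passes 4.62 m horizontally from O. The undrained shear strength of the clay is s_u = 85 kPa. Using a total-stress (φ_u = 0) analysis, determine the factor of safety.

FS = 2.67

Taking moments about the centre O, the resisting moment is provided by the undrained shear strength acting along the arc:
M_R = s_u·L_a·R = 85·16.70·12.3 = 17459.9 kN·m/m
M_D = W·d = 1415·4.62 = 6537.3 kN·m/m
FS = M_R / M_D = 17459.9 / 6537.3 = 2.671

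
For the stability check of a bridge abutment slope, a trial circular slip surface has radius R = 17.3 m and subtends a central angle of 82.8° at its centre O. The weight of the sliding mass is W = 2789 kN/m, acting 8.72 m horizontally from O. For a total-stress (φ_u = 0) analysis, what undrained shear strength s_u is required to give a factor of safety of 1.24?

s_u = 69.7 kPa

FS = s_u·L_a·R / (W·d), so s_u = FS·W·d / (L_a·R).
Arc length L_a = R·θ = 17.3·(82.8°·π/180) = 17.3·1.4451 = 25.00 m
s_u = 1.24·2789·8.72 / (25.00·17.3) = 30156.9 / 432.51 = 69.72 kPa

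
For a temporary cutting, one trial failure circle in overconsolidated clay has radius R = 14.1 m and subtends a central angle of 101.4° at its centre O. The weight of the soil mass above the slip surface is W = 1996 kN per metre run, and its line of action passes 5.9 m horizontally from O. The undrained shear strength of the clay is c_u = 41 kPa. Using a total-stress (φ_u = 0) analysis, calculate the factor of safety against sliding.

FS = 1.22

Taking moments about the centre O, the resisting moment is provided by the undrained shear strength acting along the arc:
Arc length L_a = R·θ = 14.1·(101.4°·π/180) = 14.1·1.7698 = 24.95 m
M_R = c_u·L_a·R = 41·24.95·14.1 = 14425.7 kN·m/m
M_D = W·d = 1996·5.9 = 11776.4 kN·m/m
FS = M_R / M_D = 14425.7 / 11776.4 = 1.225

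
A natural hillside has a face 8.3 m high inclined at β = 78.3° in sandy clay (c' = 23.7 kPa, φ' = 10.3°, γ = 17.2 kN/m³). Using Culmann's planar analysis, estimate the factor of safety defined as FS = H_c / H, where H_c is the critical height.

FS = 1.02

H_c = (4c'/γ) · sinβ cosφ' / [1 − cos(β − φ')]
    = (4·23.7/17.2) · sin78.3°·cos10.3° / [1 − cos68.0°]
    = 5.512 · 0.9634 / 0.6254 = 8.49 m
FS = H_c / H = 8.49 / 8.3 = 1.023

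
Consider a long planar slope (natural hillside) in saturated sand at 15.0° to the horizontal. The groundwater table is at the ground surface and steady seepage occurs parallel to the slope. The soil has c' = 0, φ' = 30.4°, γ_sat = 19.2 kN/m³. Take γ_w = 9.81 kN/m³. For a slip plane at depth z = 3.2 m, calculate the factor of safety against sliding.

FS = 1.07

With seepage parallel to the slope and the water table at the surface, the effective normal stress on the slip plane uses the buoyant unit weight γ' = γ_sat − γ_w while the driving shear stress uses γ_sat:
FS = [c' + γ' z cos²β tanφ'] / [γ_sat z sinβ cosβ]
(For c' = 0 this reduces to FS = (γ'/γ_sat)·tanφ'/tanβ.)
γ' = 19.2 − 9.81 = 9.39 kN/m³
Numerator = 0.0 + 9.39·3.2·cos²15.0°·tan30.4° = 0.0 + 9.39·3.2·0.9330·0.5867 = 16.448 kPa
Denominator = 19.2·3.2·sin15.0°·cos15.0° = 19.2·3.2·0.2588·0.9659 = 15.360 kPa
FS = 16.448 / 15.360 = 1.071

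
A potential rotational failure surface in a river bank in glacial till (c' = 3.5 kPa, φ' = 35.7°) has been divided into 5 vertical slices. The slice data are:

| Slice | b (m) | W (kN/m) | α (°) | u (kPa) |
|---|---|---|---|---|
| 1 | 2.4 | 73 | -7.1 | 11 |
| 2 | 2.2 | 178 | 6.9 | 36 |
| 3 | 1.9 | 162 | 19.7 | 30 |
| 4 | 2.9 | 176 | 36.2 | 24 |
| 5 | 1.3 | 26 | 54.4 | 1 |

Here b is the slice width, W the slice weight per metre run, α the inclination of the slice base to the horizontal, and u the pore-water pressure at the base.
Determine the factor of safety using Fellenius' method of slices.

Ordinary method of slices: FS = Σ[c'·Δl_i + (W_i cosα_i − u_i·Δl_i)·tanφ'] / Σ W_i sinα_i, with Δl_i = b_i / cosα_i.
Slice 1: Δl = 2.4/cos(-7.1°) = 2.419 m; N'_1 = 73·cos(-7.1°) − 11·2.419 = 45.8; c'Δl = 8.46; W sinα = -9.0
Slice 2: Δl = 2.2/cos6.9° = 2.216 m; N'_2 = 178·cos6.9° − 36·2.216 = 96.9; c'Δl = 7.76; W sinα = 21.4
Slice 3: Δl = 1.9/cos19.7° = 2.018 m; N'_3 = 162·cos19.7° − 30·2.018 = 92.0; c'Δl = 7.06; W sinα = 54.6
Slice 4: Δl = 2.9/cos36.2° = 3.594 m; N'_4 = 176·cos36.2° − 24·3.594 = 55.8; c'Δl = 12.58; W sinα = 103.9
Slice 5: Δl = 1.3/cos54.4° = 2.233 m; N'_5 = 26·cos54.4° − 1·2.233 = 12.9; c'Δl = 7.82; W sinα = 21.1
Σc'Δl = 43.7 kN/m; ΣN' = 303.4 kN/m; ΣW sinα = 192.1 kN/m
Resisting = 43.7 + 303.4·tan35.7° = 43.7 + 218.0 = 261.7 kN/m
FS = 261.7 / 192.1 = 1.363

FS = 1.36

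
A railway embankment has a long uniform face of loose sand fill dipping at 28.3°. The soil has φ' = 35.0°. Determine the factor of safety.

FS = 1.30

For a dry cohesionless infinite slope the factor of safety is FS = tanφ' / tanβ.
FS = tan35.0° / tan28.3° = 0.7002 / 0.5384 = 1.300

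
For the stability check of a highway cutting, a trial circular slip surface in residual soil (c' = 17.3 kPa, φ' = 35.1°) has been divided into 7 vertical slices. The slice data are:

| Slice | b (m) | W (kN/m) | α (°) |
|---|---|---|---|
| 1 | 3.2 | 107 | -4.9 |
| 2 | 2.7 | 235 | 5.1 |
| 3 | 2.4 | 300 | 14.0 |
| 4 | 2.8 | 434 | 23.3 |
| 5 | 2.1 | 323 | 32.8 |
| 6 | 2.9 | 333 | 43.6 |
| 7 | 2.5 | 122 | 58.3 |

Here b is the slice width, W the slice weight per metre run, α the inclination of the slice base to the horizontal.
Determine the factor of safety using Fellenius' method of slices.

FS = 1.99

Ordinary method of slices: FS = Σ[c'·Δl_i + (W_i cosα_i)·tanφ'] / Σ W_i sinα_i, with Δl_i = b_i / cosα_i.
Slice 1: Δl = 3.2/cos(-4.9°) = 3.212 m; N'_1 = 107·cos(-4.9°) = 106.6; c'Δl = 55.56; W sinα = -9.1
Slice 2: Δl = 2.7/cos5.1° = 2.711 m; N'_2 = 235·cos5.1° = 234.1; c'Δl = 46.90; W sinα = 20.9
Slice 3: Δl = 2.4/cos14.0° = 2.473 m; N'_3 = 300·cos14.0° = 291.1; c'Δl = 42.79; W sinα = 72.6
Slice 4: Δl = 2.8/cos23.3° = 3.049 m; N'_4 = 434·cos23.3° = 398.6; c'Δl = 52.74; W sinα = 171.7
Slice 5: Δl = 2.1/cos32.8° = 2.498 m; N'_5 = 323·cos32.8° = 271.5; c'Δl = 43.22; W sinα = 175.0
Slice 6: Δl = 2.9/cos43.6° = 4.005 m; N'_6 = 333·cos43.6° = 241.1; c'Δl = 69.28; W sinα = 229.6
Slice 7: Δl = 2.5/cos58.3° = 4.758 m; N'_7 = 122·cos58.3° = 64.1; c'Δl = 82.31; W sinα = 103.8
Σc'Δl = 392.8 kN/m; ΣN' = 1607.1 kN/m; ΣW sinα = 764.4 kN/m
Resisting = 392.8 + 1607.1·tan35.1° = 392.8 + 1129.5 = 1522.3 kN/m
FS = 1522.3 / 764.4 = 1.991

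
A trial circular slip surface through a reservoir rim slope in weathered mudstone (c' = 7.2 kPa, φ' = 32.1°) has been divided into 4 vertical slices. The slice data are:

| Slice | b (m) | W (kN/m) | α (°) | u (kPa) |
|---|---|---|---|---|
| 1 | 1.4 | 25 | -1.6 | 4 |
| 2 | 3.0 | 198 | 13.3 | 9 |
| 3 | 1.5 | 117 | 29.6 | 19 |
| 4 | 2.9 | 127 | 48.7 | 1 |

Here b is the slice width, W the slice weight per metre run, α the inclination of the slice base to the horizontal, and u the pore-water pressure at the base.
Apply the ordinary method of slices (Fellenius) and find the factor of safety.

FS = 1.44

Ordinary method of slices: FS = Σ[c'·Δl_i + (W_i cosα_i − u_i·Δl_i)·tanφ'] / Σ W_i sinα_i, with Δl_i = b_i / cosα_i.
Slice 1: Δl = 1.4/cos(-1.6°) = 1.401 m; N'_1 = 25·cos(-1.6°) − 4·1.401 = 19.4; c'Δl = 10.08; W sinα = -0.7
Slice 2: Δl = 3.0/cos13.3° = 3.083 m; N'_2 = 198·cos13.3° − 9·3.083 = 164.9; c'Δl = 22.20; W sinα = 45.5
Slice 3: Δl = 1.5/cos29.6° = 1.725 m; N'_3 = 117·cos29.6° − 19·1.725 = 69.0; c'Δl = 12.42; W sinα = 57.8
Slice 4: Δl = 2.9/cos48.7° = 4.394 m; N'_4 = 127·cos48.7° − 1·4.394 = 79.4; c'Δl = 31.64; W sinα = 95.4
Σc'Δl = 76.3 kN/m; ΣN' = 332.7 kN/m; ΣW sinα = 198.1 kN/m
Resisting = 76.3 + 332.7·tan32.1° = 76.3 + 208.7 = 285.0 kN/m
FS = 285.0 / 198.1 = 1.439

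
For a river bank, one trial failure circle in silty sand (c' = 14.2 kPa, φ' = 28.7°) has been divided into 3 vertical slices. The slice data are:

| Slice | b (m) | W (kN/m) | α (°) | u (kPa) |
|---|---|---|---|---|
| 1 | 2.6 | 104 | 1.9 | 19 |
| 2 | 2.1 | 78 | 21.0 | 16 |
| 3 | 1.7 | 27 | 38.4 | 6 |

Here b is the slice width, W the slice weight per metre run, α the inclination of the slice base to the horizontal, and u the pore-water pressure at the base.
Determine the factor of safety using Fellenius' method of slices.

Ordinary method of slices: FS = Σ[c'·Δl_i + (W_i cosα_i − u_i·Δl_i)·tanφ'] / Σ W_i sinα_i, with Δl_i = b_i / cosα_i.
Slice 1: Δl = 2.6/cos1.9° = 2.601 m; N'_1 = 104·cos1.9° − 19·2.601 = 54.5; c'Δl = 36.94; W sinα = 3.4
Slice 2: Δl = 2.1/cos21.0° = 2.249 m; N'_2 = 78·cos21.0° − 16·2.249 = 36.8; c'Δl = 31.94; W sinα = 28.0
Slice 3: Δl = 1.7/cos38.4° = 2.169 m; N'_3 = 27·cos38.4° − 6·2.169 = 8.1; c'Δl = 30.80; W sinα = 16.8
Σc'Δl = 99.7 kN/m; ΣN' = 99.5 kN/m; ΣW sinα = 48.2 kN/m
Resisting = 99.7 + 99.5·tan28.7° = 99.7 + 54.5 = 154.2 kN/m
FS = 154.2 / 48.2 = 3.200

FS = 3.20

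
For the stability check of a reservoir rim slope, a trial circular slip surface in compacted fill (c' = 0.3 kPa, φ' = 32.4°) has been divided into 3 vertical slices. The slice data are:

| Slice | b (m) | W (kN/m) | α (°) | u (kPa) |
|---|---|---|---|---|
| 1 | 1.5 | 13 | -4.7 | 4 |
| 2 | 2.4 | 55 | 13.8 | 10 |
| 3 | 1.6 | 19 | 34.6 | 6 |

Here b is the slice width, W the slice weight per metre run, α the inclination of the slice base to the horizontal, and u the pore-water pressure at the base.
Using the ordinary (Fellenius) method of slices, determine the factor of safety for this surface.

Ordinary method of slices: FS = Σ[c'·Δl_i + (W_i cosα_i − u_i·Δl_i)·tanφ'] / Σ W_i sinα_i, with Δl_i = b_i / cosα_i.
Slice 1: Δl = 1.5/cos(-4.7°) = 1.505 m; N'_1 = 13·cos(-4.7°) − 4·1.505 = 6.9; c'Δl = 0.45; W sinα = -1.1
Slice 2: Δl = 2.4/cos13.8° = 2.471 m; N'_2 = 55·cos13.8° − 10·2.471 = 28.7; c'Δl = 0.74; W sinα = 13.1
Slice 3: Δl = 1.6/cos34.6° = 1.944 m; N'_3 = 19·cos34.6° − 6·1.944 = 4.0; c'Δl = 0.58; W sinα = 10.8
Σc'Δl = 1.8 kN/m; ΣN' = 39.6 kN/m; ΣW sinα = 22.8 kN/m
Resisting = 1.8 + 39.6·tan32.4° = 1.8 + 25.1 = 26.9 kN/m
FS = 26.9 / 22.8 = 1.178

FS = 1.18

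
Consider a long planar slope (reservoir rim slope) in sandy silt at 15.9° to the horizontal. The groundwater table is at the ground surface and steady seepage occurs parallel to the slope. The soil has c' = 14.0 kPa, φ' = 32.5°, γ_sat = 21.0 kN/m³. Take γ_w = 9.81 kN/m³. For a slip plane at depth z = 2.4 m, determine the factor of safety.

With seepage parallel to the slope and the water table at the surface, the effective normal stress on the slip plane uses the buoyant unit weight γ' = γ_sat − γ_w while the driving shear stress uses γ_sat:
FS = [c' + γ' z cos²β tanφ'] / [γ_sat z sinβ cosβ]
γ' = 21.0 − 9.81 = 11.19 kN/m³
Numerator = 14.0 + 11.19·2.4·cos²15.9°·tan32.5° = 14.0 + 11.19·2.4·0.9249·0.6371 = 29.825 kPa
Denominator = 21.0·2.4·sin15.9°·cos15.9° = 21.0·2.4·0.2740·0.9617 = 13.279 kPa
FS = 29.825 / 13.279 = 2.246

FS = 2.25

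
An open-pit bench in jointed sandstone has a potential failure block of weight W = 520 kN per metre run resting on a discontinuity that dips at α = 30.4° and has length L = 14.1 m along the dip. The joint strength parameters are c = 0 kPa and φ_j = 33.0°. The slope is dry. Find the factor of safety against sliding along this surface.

Resolving the block weight along and normal to the plane and applying the Mohr–Coulomb strength on the joint:
N' = W cosα = 520·cos30.4° = 448.5 kN/m
Driving force T = W sinα = 520·sin30.4° = 263.1 kN/m
Resisting force R = c·L + N'·tanφ_j = 0·14.1 + 448.5·tan33.0° = 0.0 + 291.3 = 291.3 kN/m
FS = R / T = 291.3 / 263.1 = 1.107

FS = 1.11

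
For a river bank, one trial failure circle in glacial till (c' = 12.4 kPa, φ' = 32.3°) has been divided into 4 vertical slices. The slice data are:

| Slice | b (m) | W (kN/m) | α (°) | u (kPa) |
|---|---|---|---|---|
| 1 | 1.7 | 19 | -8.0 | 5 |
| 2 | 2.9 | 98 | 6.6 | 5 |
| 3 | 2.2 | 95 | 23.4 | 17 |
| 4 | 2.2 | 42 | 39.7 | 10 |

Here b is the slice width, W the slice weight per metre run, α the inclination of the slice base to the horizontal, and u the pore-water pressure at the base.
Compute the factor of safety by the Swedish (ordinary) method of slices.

FS = 2.91

Ordinary method of slices: FS = Σ[c'·Δl_i + (W_i cosα_i − u_i·Δl_i)·tanφ'] / Σ W_i sinα_i, with Δl_i = b_i / cosα_i.
Slice 1: Δl = 1.7/cos(-8.0°) = 1.717 m; N'_1 = 19·cos(-8.0°) − 5·1.717 = 10.2; c'Δl = 21.29; W sinα = -2.6
Slice 2: Δl = 2.9/cos6.6° = 2.919 m; N'_2 = 98·cos6.6° − 5·2.919 = 82.8; c'Δl = 36.20; W sinα = 11.3
Slice 3: Δl = 2.2/cos23.4° = 2.397 m; N'_3 = 95·cos23.4° − 17·2.397 = 46.4; c'Δl = 29.72; W sinα = 37.7
Slice 4: Δl = 2.2/cos39.7° = 2.859 m; N'_4 = 42·cos39.7° − 10·2.859 = 3.7; c'Δl = 35.46; W sinα = 26.8
Σc'Δl = 122.7 kN/m; ΣN' = 143.1 kN/m; ΣW sinα = 73.2 kN/m
Resisting = 122.7 + 143.1·tan32.3° = 122.7 + 90.5 = 213.2 kN/m
FS = 213.2 / 73.2 = 2.913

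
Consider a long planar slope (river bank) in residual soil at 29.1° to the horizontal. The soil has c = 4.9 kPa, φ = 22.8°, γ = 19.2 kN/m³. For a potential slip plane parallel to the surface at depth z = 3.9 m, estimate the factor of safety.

For an infinite slope with a slip plane parallel to the surface (no pore pressure): FS = [c + γz cos²β tanφ] / [γz sinβ cosβ].
γz = 19.2·3.9 = 74.88 kN/m²
Numerator = 4.9 + 74.88·cos²29.1°·tan22.8° = 4.9 + 74.88·0.7635·0.4204 = 28.932 kPa
Denominator = 74.88·sin29.1°·cos29.1° = 74.88·0.4863·0.8738 = 31.820 kPa
FS = 28.932 / 31.820 = 0.909

FS = 0.91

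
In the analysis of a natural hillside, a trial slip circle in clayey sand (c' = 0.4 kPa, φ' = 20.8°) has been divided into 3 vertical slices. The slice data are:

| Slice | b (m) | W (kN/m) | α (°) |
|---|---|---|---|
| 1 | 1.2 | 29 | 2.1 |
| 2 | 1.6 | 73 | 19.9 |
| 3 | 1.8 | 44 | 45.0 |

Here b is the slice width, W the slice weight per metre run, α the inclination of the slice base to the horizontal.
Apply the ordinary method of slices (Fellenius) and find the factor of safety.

FS = 0.90

Ordinary method of slices: FS = Σ[c'·Δl_i + (W_i cosα_i)·tanφ'] / Σ W_i sinα_i, with Δl_i = b_i / cosα_i.
Slice 1: Δl = 1.2/cos2.1° = 1.201 m; N'_1 = 29·cos2.1° = 29.0; c'Δl = 0.48; W sinα = 1.1
Slice 2: Δl = 1.6/cos19.9° = 1.702 m; N'_2 = 73·cos19.9° = 68.6; c'Δl = 0.68; W sinα = 24.8
Slice 3: Δl = 1.8/cos45.0° = 2.546 m; N'_3 = 44·cos45.0° = 31.1; c'Δl = 1.02; W sinα = 31.1
Σc'Δl = 2.2 kN/m; ΣN' = 128.7 kN/m; ΣW sinα = 57.0 kN/m
Resisting = 2.2 + 128.7·tan20.8° = 2.2 + 48.9 = 51.1 kN/m
FS = 51.1 / 57.0 = 0.896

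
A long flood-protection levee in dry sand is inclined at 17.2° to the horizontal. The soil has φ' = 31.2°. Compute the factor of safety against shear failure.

FS = 1.96

For a dry cohesionless infinite slope the factor of safety is FS = tanφ' / tanβ.
FS = tan31.2° / tan17.2° = 0.6056 / 0.3096 = 1.956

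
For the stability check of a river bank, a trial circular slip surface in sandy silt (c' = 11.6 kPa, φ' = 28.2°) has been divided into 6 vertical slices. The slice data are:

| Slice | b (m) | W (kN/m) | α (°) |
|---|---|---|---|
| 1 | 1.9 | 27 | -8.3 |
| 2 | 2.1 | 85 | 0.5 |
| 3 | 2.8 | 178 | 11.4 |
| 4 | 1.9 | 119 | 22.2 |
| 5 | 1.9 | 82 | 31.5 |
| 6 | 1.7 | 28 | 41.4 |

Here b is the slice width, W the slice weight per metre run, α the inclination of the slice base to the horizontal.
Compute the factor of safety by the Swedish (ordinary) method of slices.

Ordinary method of slices: FS = Σ[c'·Δl_i + (W_i cosα_i)·tanφ'] / Σ W_i sinα_i, with Δl_i = b_i / cosα_i.
Slice 1: Δl = 1.9/cos(-8.3°) = 1.920 m; N'_1 = 27·cos(-8.3°) = 26.7; c'Δl = 22.27; W sinα = -3.9
Slice 2: Δl = 2.1/cos0.5° = 2.100 m; N'_2 = 85·cos0.5° = 85.0; c'Δl = 24.36; W sinα = 0.7
Slice 3: Δl = 2.8/cos11.4° = 2.856 m; N'_3 = 178·cos11.4° = 174.5; c'Δl = 33.13; W sinα = 35.2
Slice 4: Δl = 1.9/cos22.2° = 2.052 m; N'_4 = 119·cos22.2° = 110.2; c'Δl = 23.80; W sinα = 45.0
Slice 5: Δl = 1.9/cos31.5° = 2.228 m; N'_5 = 82·cos31.5° = 69.9; c'Δl = 25.85; W sinα = 42.8
Slice 6: Δl = 1.7/cos41.4° = 2.266 m; N'_6 = 28·cos41.4° = 21.0; c'Δl = 26.29; W sinα = 18.5
Σc'Δl = 155.7 kN/m; ΣN' = 487.3 kN/m; ΣW sinα = 138.4 kN/m
Resisting = 155.7 + 487.3·tan28.2° = 155.7 + 261.3 = 417.0 kN/m
FS = 417.0 / 138.4 = 3.014

FS = 3.01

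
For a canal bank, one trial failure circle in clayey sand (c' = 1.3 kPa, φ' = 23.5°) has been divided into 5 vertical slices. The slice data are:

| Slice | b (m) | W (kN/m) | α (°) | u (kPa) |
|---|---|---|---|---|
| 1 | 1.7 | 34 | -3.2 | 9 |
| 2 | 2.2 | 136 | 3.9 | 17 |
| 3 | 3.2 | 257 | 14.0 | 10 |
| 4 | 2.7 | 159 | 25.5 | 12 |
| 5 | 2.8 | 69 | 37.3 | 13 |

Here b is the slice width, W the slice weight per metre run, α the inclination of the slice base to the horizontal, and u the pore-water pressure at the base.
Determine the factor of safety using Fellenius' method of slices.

FS = 1.19

Ordinary method of slices: FS = Σ[c'·Δl_i + (W_i cosα_i − u_i·Δl_i)·tanφ'] / Σ W_i sinα_i, with Δl_i = b_i / cosα_i.
Slice 1: Δl = 1.7/cos(-3.2°) = 1.703 m; N'_1 = 34·cos(-3.2°) − 9·1.703 = 18.6; c'Δl = 2.21; W sinα = -1.9
Slice 2: Δl = 2.2/cos3.9° = 2.205 m; N'_2 = 136·cos3.9° − 17·2.205 = 98.2; c'Δl = 2.87; W sinα = 9.3
Slice 3: Δl = 3.2/cos14.0° = 3.298 m; N'_3 = 257·cos14.0° − 10·3.298 = 216.4; c'Δl = 4.29; W sinα = 62.2
Slice 4: Δl = 2.7/cos25.5° = 2.991 m; N'_4 = 159·cos25.5° − 12·2.991 = 107.6; c'Δl = 3.89; W sinα = 68.5
Slice 5: Δl = 2.8/cos37.3° = 3.520 m; N'_5 = 69·cos37.3° − 13·3.520 = 9.1; c'Δl = 4.58; W sinα = 41.8
Σc'Δl = 17.8 kN/m; ΣN' = 450.0 kN/m; ΣW sinα = 179.8 kN/m
Resisting = 17.8 + 450.0·tan23.5° = 17.8 + 195.6 = 213.5 kN/m
FS = 213.5 / 179.8 = 1.187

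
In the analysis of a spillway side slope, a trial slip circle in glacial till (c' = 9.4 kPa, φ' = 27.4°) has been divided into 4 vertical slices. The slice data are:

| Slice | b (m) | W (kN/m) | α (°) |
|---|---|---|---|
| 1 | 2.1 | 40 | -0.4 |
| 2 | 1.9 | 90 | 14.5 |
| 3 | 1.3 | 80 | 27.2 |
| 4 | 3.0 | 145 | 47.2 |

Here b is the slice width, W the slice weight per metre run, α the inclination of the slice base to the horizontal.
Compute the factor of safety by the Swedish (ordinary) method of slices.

FS = 1.50

Ordinary method of slices: FS = Σ[c'·Δl_i + (W_i cosα_i)·tanφ'] / Σ W_i sinα_i, with Δl_i = b_i / cosα_i.
Slice 1: Δl = 2.1/cos(-0.4°) = 2.100 m; N'_1 = 40·cos(-0.4°) = 40.0; c'Δl = 19.74; W sinα = -0.3
Slice 2: Δl = 1.9/cos14.5° = 1.963 m; N'_2 = 90·cos14.5° = 87.1; c'Δl = 18.45; W sinα = 22.5
Slice 3: Δl = 1.3/cos27.2° = 1.462 m; N'_3 = 80·cos27.2° = 71.2; c'Δl = 13.74; W sinα = 36.6
Slice 4: Δl = 3.0/cos47.2° = 4.415 m; N'_4 = 145·cos47.2° = 98.5; c'Δl = 41.50; W sinα = 106.4
Σc'Δl = 93.4 kN/m; ΣN' = 296.8 kN/m; ΣW sinα = 165.2 kN/m
Resisting = 93.4 + 296.8·tan27.4° = 93.4 + 153.8 = 247.3 kN/m
FS = 247.3 / 165.2 = 1.497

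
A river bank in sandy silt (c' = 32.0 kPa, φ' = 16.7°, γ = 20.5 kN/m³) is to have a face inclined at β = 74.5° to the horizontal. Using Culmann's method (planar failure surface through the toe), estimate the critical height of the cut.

Culmann's analysis gives the critical failure plane at α_cr = (β + φ')/2 = (74.5 + 16.7)/2 = 45.6°, and the critical height
H_c = (4c'/γ) · sinβ cosφ' / [1 − cos(β − φ')]
    = (4·32.0/20.5) · sin74.5°·cos16.7° / [1 − cos(57.8°)]
    = 6.244 · 0.9636·0.9578 / [1 − 0.5329]
    = 6.244 · 0.9230 / 0.4671
    = 12.34 m

H_c = 12.34 m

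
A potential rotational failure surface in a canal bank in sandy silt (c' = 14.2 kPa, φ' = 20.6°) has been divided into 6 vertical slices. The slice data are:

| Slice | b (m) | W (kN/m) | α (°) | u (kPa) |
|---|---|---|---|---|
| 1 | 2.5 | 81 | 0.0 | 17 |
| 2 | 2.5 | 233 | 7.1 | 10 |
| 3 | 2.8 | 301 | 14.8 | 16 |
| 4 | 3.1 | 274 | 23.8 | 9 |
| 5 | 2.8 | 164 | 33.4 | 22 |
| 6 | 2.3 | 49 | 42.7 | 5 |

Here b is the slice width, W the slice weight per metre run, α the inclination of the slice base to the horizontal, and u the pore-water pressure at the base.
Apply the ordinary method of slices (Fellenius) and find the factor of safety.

FS = 1.62

Ordinary method of slices: FS = Σ[c'·Δl_i + (W_i cosα_i − u_i·Δl_i)·tanφ'] / Σ W_i sinα_i, with Δl_i = b_i / cosα_i.
Slice 1: Δl = 2.5/cos0.0° = 2.500 m; N'_1 = 81·cos0.0° − 17·2.500 = 38.5; c'Δl = 35.50; W sinα = 0.0
Slice 2: Δl = 2.5/cos7.1° = 2.519 m; N'_2 = 233·cos7.1° − 10·2.519 = 206.0; c'Δl = 35.77; W sinα = 28.8
Slice 3: Δl = 2.8/cos14.8° = 2.896 m; N'_3 = 301·cos14.8° − 16·2.896 = 244.7; c'Δl = 41.12; W sinα = 76.9
Slice 4: Δl = 3.1/cos23.8° = 3.388 m; N'_4 = 274·cos23.8° − 9·3.388 = 220.2; c'Δl = 48.11; W sinα = 110.6
Slice 5: Δl = 2.8/cos33.4° = 3.354 m; N'_5 = 164·cos33.4° − 22·3.354 = 63.1; c'Δl = 47.63; W sinα = 90.3
Slice 6: Δl = 2.3/cos42.7° = 3.130 m; N'_6 = 49·cos42.7° − 5·3.130 = 20.4; c'Δl = 44.44; W sinα = 33.2
Σc'Δl = 252.6 kN/m; ΣN' = 792.9 kN/m; ΣW sinα = 339.8 kN/m
Resisting = 252.6 + 792.9·tan20.6° = 252.6 + 298.0 = 550.6 kN/m
FS = 550.6 / 339.8 = 1.621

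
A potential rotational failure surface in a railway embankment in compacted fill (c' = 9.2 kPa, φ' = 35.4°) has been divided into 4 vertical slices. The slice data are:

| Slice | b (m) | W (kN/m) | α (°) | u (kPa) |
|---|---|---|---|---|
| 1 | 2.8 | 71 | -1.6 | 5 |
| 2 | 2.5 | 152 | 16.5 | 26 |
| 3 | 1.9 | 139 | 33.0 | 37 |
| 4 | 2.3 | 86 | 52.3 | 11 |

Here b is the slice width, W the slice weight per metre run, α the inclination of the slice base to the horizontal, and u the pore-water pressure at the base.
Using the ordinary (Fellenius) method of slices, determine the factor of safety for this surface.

FS = 1.26

Ordinary method of slices: FS = Σ[c'·Δl_i + (W_i cosα_i − u_i·Δl_i)·tanφ'] / Σ W_i sinα_i, with Δl_i = b_i / cosα_i.
Slice 1: Δl = 2.8/cos(-1.6°) = 2.801 m; N'_1 = 71·cos(-1.6°) − 5·2.801 = 57.0; c'Δl = 25.77; W sinα = -2.0
Slice 2: Δl = 2.5/cos16.5° = 2.607 m; N'_2 = 152·cos16.5° − 26·2.607 = 77.9; c'Δl = 23.99; W sinα = 43.2
Slice 3: Δl = 1.9/cos33.0° = 2.265 m; N'_3 = 139·cos33.0° − 37·2.265 = 32.8; c'Δl = 20.84; W sinα = 75.7
Slice 4: Δl = 2.3/cos52.3° = 3.761 m; N'_4 = 86·cos52.3° − 11·3.761 = 11.2; c'Δl = 34.60; W sinα = 68.0
Σc'Δl = 105.2 kN/m; ΣN' = 178.9 kN/m; ΣW sinα = 184.9 kN/m
Resisting = 105.2 + 178.9·tan35.4° = 105.2 + 127.1 = 232.3 kN/m
FS = 232.3 / 184.9 = 1.256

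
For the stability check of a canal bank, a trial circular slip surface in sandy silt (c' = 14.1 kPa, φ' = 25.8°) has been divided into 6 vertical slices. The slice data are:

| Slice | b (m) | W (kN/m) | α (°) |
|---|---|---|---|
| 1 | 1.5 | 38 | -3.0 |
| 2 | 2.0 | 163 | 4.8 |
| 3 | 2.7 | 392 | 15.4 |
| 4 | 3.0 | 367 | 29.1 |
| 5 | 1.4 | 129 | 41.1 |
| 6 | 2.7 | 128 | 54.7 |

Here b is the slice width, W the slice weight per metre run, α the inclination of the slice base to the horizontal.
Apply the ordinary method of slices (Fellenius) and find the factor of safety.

Ordinary method of slices: FS = Σ[c'·Δl_i + (W_i cosα_i)·tanφ'] / Σ W_i sinα_i, with Δl_i = b_i / cosα_i.
Slice 1: Δl = 1.5/cos(-3.0°) = 1.502 m; N'_1 = 38·cos(-3.0°) = 37.9; c'Δl = 21.18; W sinα = -2.0
Slice 2: Δl = 2.0/cos4.8° = 2.007 m; N'_2 = 163·cos4.8° = 162.4; c'Δl = 28.30; W sinα = 13.6
Slice 3: Δl = 2.7/cos15.4° = 2.801 m; N'_3 = 392·cos15.4° = 377.9; c'Δl = 39.49; W sinα = 104.1
Slice 4: Δl = 3.0/cos29.1° = 3.433 m; N'_4 = 367·cos29.1° = 320.7; c'Δl = 48.41; W sinα = 178.5
Slice 5: Δl = 1.4/cos41.1° = 1.858 m; N'_5 = 129·cos41.1° = 97.2; c'Δl = 26.20; W sinα = 84.8
Slice 6: Δl = 2.7/cos54.7° = 4.672 m; N'_6 = 128·cos54.7° = 74.0; c'Δl = 65.88; W sinα = 104.5
Σc'Δl = 229.5 kN/m; ΣN' = 1070.2 kN/m; ΣW sinα = 483.5 kN/m
Resisting = 229.5 + 1070.2·tan25.8° = 229.5 + 517.3 = 746.8 kN/m
FS = 746.8 / 483.5 = 1.545

FS = 1.54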